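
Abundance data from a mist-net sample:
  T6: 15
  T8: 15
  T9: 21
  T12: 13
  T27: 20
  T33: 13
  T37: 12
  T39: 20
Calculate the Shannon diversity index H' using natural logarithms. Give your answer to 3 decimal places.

Total N = 15+15+21+13+20+13+12+20 = 129, so the proportions are 0.11628, 0.11628, 0.16279, 0.10078, 0.15504, 0.10078, 0.09302, 0.15504 (working shown to 5 dp, full precision carried).
Each pᵢ ln pᵢ term: 0.11628×(-2.15176)=-0.25020, 0.11628×(-2.15176)=-0.25020, 0.16279×(-1.81529)=-0.29551, 0.10078×(-2.29486)=-0.23127, 0.15504×(-1.86408)=-0.28900, 0.10078×(-2.29486)=-0.23127, 0.09302×(-2.37491)=-0.22092, 0.15504×(-1.86408)=-0.28900.
Sum = -2.05738, so H' = 2.057.

2.057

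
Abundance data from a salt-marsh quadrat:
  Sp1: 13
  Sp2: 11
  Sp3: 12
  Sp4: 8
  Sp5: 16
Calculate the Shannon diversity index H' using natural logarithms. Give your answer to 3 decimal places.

1.585

Total N = 13+11+12+8+16 = 60, so the proportions are 0.21667, 0.18333, 0.2, 0.13333, 0.26667 (working shown to 5 dp, full precision carried).
Each pᵢ ln pᵢ term: 0.21667×(-1.52940)=-0.33137, 0.18333×(-1.69645)=-0.31102, 0.2×(-1.60944)=-0.32189, 0.13333×(-2.01490)=-0.26865, 0.26667×(-1.32176)=-0.35247.
Sum = -1.58539, so H' = 1.585.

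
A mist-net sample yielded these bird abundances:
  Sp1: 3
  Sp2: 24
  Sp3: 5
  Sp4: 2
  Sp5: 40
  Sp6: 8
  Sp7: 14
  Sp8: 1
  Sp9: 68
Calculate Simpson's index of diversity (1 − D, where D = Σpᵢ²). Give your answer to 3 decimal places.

0.739

Total N = 3+24+5+2+40+8+14+1+68 = 165, so the proportions are 0.01818, 0.14545, 0.0303, 0.01212, 0.24242, 0.04848, 0.08485, 0.00606, 0.41212 (working shown to 5 dp, full precision carried).
D = 0.01818² + 0.14545² + 0.0303² + 0.01212² + 0.24242² + 0.04848² + 0.08485² + 0.00606² + 0.41212² = 0.00033 + 0.02116 + 0.00092 + 0.00015 + 0.05877 + 0.00235 + 0.00720 + 0.00004 + 0.16984 = 0.26075.
So 1 − D = 0.73925, i.e. 0.739 to 3 decimal places.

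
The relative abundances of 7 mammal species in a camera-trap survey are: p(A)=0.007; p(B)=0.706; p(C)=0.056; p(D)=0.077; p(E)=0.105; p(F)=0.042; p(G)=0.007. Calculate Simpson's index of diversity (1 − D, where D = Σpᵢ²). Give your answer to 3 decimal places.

D = 0.007² + 0.706² + 0.056² + 0.077² + 0.105² + 0.042² + 0.007² = 0.00005 + 0.49844 + 0.00314 + 0.00593 + 0.01102 + 0.00176 + 0.00005 = 0.52039 (working shown to 5 dp, full precision carried).
So 1 − D = 0.47961, i.e. 0.480 to 3 decimal places.

0.480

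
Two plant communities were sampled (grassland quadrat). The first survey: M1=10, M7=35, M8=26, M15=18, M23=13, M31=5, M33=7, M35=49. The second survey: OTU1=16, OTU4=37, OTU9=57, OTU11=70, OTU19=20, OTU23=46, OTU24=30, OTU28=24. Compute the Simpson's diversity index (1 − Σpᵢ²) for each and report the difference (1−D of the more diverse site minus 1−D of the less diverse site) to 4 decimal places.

0.0341

The first survey: N=163, proportions 0.0613497, 0.2147239, 0.1595092, 0.1104294, 0.0797546, 0.0306748, 0.0429448, 0.3006135, giving 1−D = 0.8129775 (working shown to 7 dp, full precision carried).
The second survey: N=300, proportions 0.0533333, 0.1233333, 0.19, 0.2333333, 0.0666667, 0.1533333, 0.1, 0.08, giving 1−D = 0.8470444.
Difference = |0.8129775 − 0.8470444| = 0.0340669, i.e. 0.0341 to 4 decimal places.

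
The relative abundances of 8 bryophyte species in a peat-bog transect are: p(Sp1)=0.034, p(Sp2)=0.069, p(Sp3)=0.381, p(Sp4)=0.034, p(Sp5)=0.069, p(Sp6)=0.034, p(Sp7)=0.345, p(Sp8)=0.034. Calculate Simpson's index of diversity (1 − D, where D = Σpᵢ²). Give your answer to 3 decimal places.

D = 0.034² + 0.069² + 0.381² + 0.034² + 0.069² + 0.034² + 0.345² + 0.034² = 0.00116 + 0.00476 + 0.14516 + 0.00116 + 0.00476 + 0.00116 + 0.11902 + 0.00116 = 0.27833 (working shown to 5 dp, full precision carried).
So 1 − D = 0.72167, i.e. 0.722 to 3 decimal places.

0.722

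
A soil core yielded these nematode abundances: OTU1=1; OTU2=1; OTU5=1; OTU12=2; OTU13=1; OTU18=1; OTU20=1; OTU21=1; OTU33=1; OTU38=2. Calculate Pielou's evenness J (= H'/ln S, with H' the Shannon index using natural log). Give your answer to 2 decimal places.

Total N = 1+1+1+2+1+1+1+1+1+2 = 12, so the proportions are 0.0833, 0.0833, 0.0833, 0.1667, 0.0833, 0.0833, 0.0833, 0.0833, 0.0833, 0.1667 (working shown to 4 dp, full precision carried).
H' = −Σ pᵢ ln pᵢ = −((-0.2071) + (-0.2071) + (-0.2071) + (-0.2986) + (-0.2071) + (-0.2071) + (-0.2071) + (-0.2071) + (-0.2071) + (-0.2986)) = 2.2539.
With S = 10 species, ln S = 2.3026, so J = 2.2539/2.3026 = 0.9788, i.e. 0.98 to 2 decimal places.

0.98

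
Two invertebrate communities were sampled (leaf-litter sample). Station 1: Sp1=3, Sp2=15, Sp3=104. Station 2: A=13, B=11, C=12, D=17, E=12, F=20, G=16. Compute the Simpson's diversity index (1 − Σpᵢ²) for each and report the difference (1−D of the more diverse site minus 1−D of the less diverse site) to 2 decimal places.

0.59

Station 1: N=122, proportions 0.0246, 0.123, 0.8525, giving 1−D = 0.2576 (working shown to 4 dp, full precision carried).
Station 2: N=101, proportions 0.1287, 0.1089, 0.1188, 0.1683, 0.1188, 0.198, 0.1584, giving 1−D = 0.8507.
Difference = |0.2576 − 0.8507| = 0.5931, i.e. 0.59 to 2 decimal places.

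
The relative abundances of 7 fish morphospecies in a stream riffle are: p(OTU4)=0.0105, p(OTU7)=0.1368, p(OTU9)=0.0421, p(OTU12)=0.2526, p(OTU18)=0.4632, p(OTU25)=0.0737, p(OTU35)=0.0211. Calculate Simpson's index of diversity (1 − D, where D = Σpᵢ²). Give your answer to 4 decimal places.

0.6952

D = 0.0105² + 0.1368² + 0.0421² + 0.2526² + 0.4632² + 0.0737² + 0.0211² = 0.000110 + 0.018714 + 0.001772 + 0.063807 + 0.214554 + 0.005432 + 0.000445 = 0.304835 (working shown to 6 dp, full precision carried).
So 1 − D = 0.695165, i.e. 0.6952 to 4 decimal places.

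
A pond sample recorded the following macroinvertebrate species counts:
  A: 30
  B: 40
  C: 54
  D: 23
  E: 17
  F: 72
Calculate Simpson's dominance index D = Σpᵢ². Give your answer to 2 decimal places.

0.21

Total N = 30+40+54+23+17+72 = 236, so the proportions are 0.1271, 0.1695, 0.2288, 0.0975, 0.072, 0.3051 (working shown to 4 dp, full precision carried).
D = 0.1271² + 0.1695² + 0.2288² + 0.0975² + 0.072² + 0.3051² = 0.0162 + 0.0287 + 0.0524 + 0.0095 + 0.0052 + 0.0931 = 0.2050.
To 2 decimal places, D = 0.21.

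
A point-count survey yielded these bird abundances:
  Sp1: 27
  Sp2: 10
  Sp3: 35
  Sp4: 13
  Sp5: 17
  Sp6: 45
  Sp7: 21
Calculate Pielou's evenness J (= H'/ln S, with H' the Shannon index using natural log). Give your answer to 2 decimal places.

Total N = 27+10+35+13+17+45+21 = 168, so the proportions are 0.1607, 0.0595, 0.2083, 0.0774, 0.1012, 0.2679, 0.125 (working shown to 4 dp, full precision carried).
H' = −Σ pᵢ ln pᵢ = −((-0.2938) + (-0.1679) + (-0.3268) + (-0.1980) + (-0.2318) + (-0.3528) + (-0.2599)) = 1.8311.
With S = 7 species, ln S = 1.9459, so J = 1.8311/1.9459 = 0.9410, i.e. 0.94 to 2 decimal places.

0.94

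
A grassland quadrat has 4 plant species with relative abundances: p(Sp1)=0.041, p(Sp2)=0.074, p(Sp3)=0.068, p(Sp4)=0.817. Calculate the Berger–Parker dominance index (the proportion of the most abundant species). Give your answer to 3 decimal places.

The largest proportion is 0.817, i.e. d = 0.817 to 3 decimal places.

0.817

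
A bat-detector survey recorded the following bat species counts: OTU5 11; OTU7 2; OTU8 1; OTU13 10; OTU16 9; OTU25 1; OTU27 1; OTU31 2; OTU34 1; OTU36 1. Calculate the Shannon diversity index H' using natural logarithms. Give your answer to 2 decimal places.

Total N = 11+2+1+10+9+1+1+2+1+1 = 39, so the proportions are 0.2821, 0.0513, 0.0256, 0.2564, 0.2308, 0.0256, 0.0256, 0.0513, 0.0256, 0.0256 (working shown to 4 dp, full precision carried).
Each pᵢ ln pᵢ term: 0.2821×(-1.2657)=-0.3570, 0.0513×(-2.9704)=-0.1523, 0.0256×(-3.6636)=-0.0939, 0.2564×(-1.3610)=-0.3490, 0.2308×(-1.4663)=-0.3384, 0.0256×(-3.6636)=-0.0939, 0.0256×(-3.6636)=-0.0939, 0.0513×(-2.9704)=-0.1523, 0.0256×(-3.6636)=-0.0939, 0.0256×(-3.6636)=-0.0939.
Sum = -1.8187, so H' = 1.82.

1.82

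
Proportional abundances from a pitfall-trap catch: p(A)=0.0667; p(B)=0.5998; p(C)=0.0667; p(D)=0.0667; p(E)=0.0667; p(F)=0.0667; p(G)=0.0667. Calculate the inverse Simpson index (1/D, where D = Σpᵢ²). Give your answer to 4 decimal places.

2.5876

D = 0.0667² + 0.5998² + 0.0667² + 0.0667² + 0.0667² + 0.0667² + 0.0667² = 0.0044489 + 0.3597600 + 0.0044489 + 0.0044489 + 0.0044489 + 0.0044489 + 0.0044489 = 0.3864534 (working shown to 7 dp, full precision carried).
So 1/D = 2.587634, i.e. 2.5876 to 4 decimal places.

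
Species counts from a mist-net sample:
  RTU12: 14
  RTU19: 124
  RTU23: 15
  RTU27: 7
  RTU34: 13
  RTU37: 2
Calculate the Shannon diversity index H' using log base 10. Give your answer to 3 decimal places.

Total N = 14+124+15+7+13+2 = 175, so the proportions are 0.08, 0.70857, 0.08571, 0.04, 0.07429, 0.01143 (working shown to 5 dp, full precision carried).
Each pᵢ log₁₀ pᵢ term: 0.08×(-1.09691)=-0.08775, 0.70857×(-0.14962)=-0.10601, 0.08571×(-1.06695)=-0.09145, 0.04×(-1.39794)=-0.05592, 0.07429×(-1.12909)=-0.08388, 0.01143×(-1.94201)=-0.02219.
Sum = -0.44721, so H' = 0.447.

0.447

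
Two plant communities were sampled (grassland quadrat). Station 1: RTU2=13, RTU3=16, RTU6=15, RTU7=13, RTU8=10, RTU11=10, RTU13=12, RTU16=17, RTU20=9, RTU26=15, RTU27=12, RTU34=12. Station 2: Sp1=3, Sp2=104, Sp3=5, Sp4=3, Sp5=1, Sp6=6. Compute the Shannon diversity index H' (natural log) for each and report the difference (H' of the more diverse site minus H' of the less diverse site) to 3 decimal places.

1.830

Station 1: N=154, proportions 0.084416, 0.103896, 0.097403, 0.084416, 0.064935, 0.064935, 0.077922, 0.11039, 0.058442, 0.097403, 0.077922, 0.077922, giving H' = 2.467215 (working shown to 6 dp, full precision carried).
Station 2: N=122, proportions 0.02459, 0.852459, 0.040984, 0.02459, 0.008197, 0.04918, giving H' = 0.636758.
Difference = |2.467215 − 0.636758| = 1.830457, i.e. 1.830 to 3 decimal places.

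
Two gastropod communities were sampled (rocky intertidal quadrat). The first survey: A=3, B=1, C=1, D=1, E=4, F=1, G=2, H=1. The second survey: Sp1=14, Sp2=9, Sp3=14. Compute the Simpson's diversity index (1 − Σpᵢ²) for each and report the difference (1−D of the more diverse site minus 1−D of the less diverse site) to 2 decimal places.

The first survey: N=14, proportions 0.2143, 0.0714, 0.0714, 0.0714, 0.2857, 0.0714, 0.1429, 0.0714, giving 1−D = 0.8265 (working shown to 4 dp, full precision carried).
The second survey: N=37, proportions 0.3784, 0.2432, 0.3784, giving 1−D = 0.6545.
Difference = |0.8265 − 0.6545| = 0.1720, i.e. 0.17 to 2 decimal places.

0.17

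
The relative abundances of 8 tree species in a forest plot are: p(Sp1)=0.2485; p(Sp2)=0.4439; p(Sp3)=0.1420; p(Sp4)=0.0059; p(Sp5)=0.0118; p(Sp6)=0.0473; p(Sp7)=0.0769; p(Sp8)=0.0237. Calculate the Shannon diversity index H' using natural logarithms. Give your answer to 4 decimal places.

Each pᵢ ln pᵢ term (working shown to 6 dp, full precision carried): 0.2485×(-1.392312)=-0.345990, 0.4439×(-0.812156)=-0.360516, 0.142×(-1.951928)=-0.277174, 0.0059×(-5.132803)=-0.030284, 0.0118×(-4.439656)=-0.052388, 0.0473×(-3.051245)=-0.144324, 0.0769×(-2.565249)=-0.197268, 0.0237×(-3.742280)=-0.088692.
Sum = -1.496635, so H' = 1.4966.

1.4966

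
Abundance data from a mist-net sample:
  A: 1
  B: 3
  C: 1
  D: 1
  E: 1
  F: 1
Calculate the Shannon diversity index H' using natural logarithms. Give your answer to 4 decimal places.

1.6675

Total N = 1+3+1+1+1+1 = 8, so the proportions are 0.125, 0.375, 0.125, 0.125, 0.125, 0.125 (working shown to 6 dp, full precision carried).
Each pᵢ ln pᵢ term: 0.125×(-2.079442)=-0.259930, 0.375×(-0.980829)=-0.367811, 0.125×(-2.079442)=-0.259930, 0.125×(-2.079442)=-0.259930, 0.125×(-2.079442)=-0.259930, 0.125×(-2.079442)=-0.259930.
Sum = -1.667462, so H' = 1.6675.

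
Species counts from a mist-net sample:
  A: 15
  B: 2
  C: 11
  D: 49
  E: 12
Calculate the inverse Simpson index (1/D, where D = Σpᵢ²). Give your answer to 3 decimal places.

Total N = 15+2+11+49+12 = 89, so the proportions are 0.168539, 0.022472, 0.123596, 0.550562, 0.134831 (working shown to 6 dp, full precision carried).
D = 0.168539² + 0.022472² + 0.123596² + 0.550562² + 0.134831² = 0.028406 + 0.000505 + 0.015276 + 0.303118 + 0.018180 = 0.365484.
So 1/D = 2.73610, i.e. 2.736 to 3 decimal places.

2.736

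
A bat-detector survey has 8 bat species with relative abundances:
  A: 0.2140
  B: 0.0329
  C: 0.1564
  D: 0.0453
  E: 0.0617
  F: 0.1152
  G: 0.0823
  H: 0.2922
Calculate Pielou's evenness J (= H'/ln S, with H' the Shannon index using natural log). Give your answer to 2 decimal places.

0.89

H' = −Σ pᵢ ln pᵢ = −((-0.3299) + (-0.1123) + (-0.2902) + (-0.1402) + (-0.1719) + (-0.2490) + (-0.2055) + (-0.3595)) = 1.8585 (working shown to 4 dp, full precision carried).
With S = 8 species, ln S = 2.0794, so J = 1.8585/2.0794 = 0.8937, i.e. 0.89 to 2 decimal places.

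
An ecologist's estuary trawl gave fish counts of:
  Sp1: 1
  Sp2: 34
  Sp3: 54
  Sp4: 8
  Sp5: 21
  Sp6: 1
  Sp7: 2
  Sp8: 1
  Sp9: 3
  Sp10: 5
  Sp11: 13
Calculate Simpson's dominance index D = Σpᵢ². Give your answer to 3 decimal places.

0.234

Total N = 1+34+54+8+21+1+2+1+3+5+13 = 143, so the proportions are 0.00699, 0.23776, 0.37762, 0.05594, 0.14685, 0.00699, 0.01399, 0.00699, 0.02098, 0.03497, 0.09091 (working shown to 5 dp, full precision carried).
D = 0.00699² + 0.23776² + 0.37762² + 0.05594² + 0.14685² + 0.00699² + 0.01399² + 0.00699² + 0.02098² + 0.03497² + 0.09091² = 0.00005 + 0.05653 + 0.14260 + 0.00313 + 0.02157 + 0.00005 + 0.00020 + 0.00005 + 0.00044 + 0.00122 + 0.00826 = 0.23409.
To 3 decimal places, D = 0.234.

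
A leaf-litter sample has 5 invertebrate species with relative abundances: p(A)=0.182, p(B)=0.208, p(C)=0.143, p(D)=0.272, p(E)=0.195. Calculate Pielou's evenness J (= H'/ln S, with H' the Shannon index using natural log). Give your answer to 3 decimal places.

0.987

H' = −Σ pᵢ ln pᵢ = −((-0.31008) + (-0.32661) + (-0.27812) + (-0.35413) + (-0.31878)) = 1.58772 (working shown to 5 dp, full precision carried).
With S = 5 species, ln S = 1.60944, so J = 1.58772/1.60944 = 0.98650, i.e. 0.987 to 3 decimal places.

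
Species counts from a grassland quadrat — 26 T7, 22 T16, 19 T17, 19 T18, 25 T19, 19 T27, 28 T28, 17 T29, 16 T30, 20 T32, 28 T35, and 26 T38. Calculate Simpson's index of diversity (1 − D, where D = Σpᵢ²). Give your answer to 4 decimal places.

0.9137

Total N = 26+22+19+19+25+19+28+17+16+20+28+26 = 265, so the proportions are 0.098113, 0.083019, 0.071698, 0.071698, 0.09434, 0.071698, 0.10566, 0.064151, 0.060377, 0.075472, 0.10566, 0.098113 (working shown to 6 dp, full precision carried).
D = 0.098113² + 0.083019² + 0.071698² + 0.071698² + 0.09434² + 0.071698² + 0.10566² + 0.064151² + 0.060377² + 0.075472² + 0.10566² + 0.098113² = 0.009626 + 0.006892 + 0.005141 + 0.005141 + 0.008900 + 0.005141 + 0.011164 + 0.004115 + 0.003645 + 0.005696 + 0.011164 + 0.009626 = 0.086251.
So 1 − D = 0.913749, i.e. 0.9137 to 4 decimal places.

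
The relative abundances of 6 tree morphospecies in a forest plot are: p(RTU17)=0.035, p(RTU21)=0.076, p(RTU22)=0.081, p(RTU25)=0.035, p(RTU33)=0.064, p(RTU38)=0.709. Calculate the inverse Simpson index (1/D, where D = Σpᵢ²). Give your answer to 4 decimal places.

D = 0.035² + 0.076² + 0.081² + 0.035² + 0.064² + 0.709² = 0.0012250 + 0.0057760 + 0.0065610 + 0.0012250 + 0.0040960 + 0.5026810 = 0.5215640 (working shown to 7 dp, full precision carried).
So 1/D = 1.917310, i.e. 1.9173 to 4 decimal places.

1.9173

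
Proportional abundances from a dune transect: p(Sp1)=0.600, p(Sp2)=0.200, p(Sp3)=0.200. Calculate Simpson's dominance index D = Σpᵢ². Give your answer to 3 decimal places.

D = 0.6² + 0.2² + 0.2² = 0.36000 + 0.04000 + 0.04000 = 0.44000 (working shown to 5 dp, full precision carried).
To 3 decimal places, D = 0.440.

0.440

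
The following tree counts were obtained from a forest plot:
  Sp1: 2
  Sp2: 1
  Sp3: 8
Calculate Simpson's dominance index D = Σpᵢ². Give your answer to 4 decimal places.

Total N = 2+1+8 = 11, so the proportions are 0.181818, 0.090909, 0.727273 (working shown to 6 dp, full precision carried).
D = 0.181818² + 0.090909² + 0.727273² = 0.033058 + 0.008264 + 0.528926 = 0.570248.
To 4 decimal places, D = 0.5702.

0.5702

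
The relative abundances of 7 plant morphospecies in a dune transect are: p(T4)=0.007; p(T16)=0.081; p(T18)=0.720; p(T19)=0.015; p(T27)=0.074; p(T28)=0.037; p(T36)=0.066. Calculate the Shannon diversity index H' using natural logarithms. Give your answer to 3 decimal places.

1.032

Each pᵢ ln pᵢ term (working shown to 5 dp, full precision carried): 0.007×(-4.96185)=-0.03473, 0.081×(-2.51331)=-0.20358, 0.72×(-0.32850)=-0.23652, 0.015×(-4.19971)=-0.06300, 0.074×(-2.60369)=-0.19267, 0.037×(-3.29684)=-0.12198, 0.066×(-2.71810)=-0.17939.
Sum = -1.03188, so H' = 1.032.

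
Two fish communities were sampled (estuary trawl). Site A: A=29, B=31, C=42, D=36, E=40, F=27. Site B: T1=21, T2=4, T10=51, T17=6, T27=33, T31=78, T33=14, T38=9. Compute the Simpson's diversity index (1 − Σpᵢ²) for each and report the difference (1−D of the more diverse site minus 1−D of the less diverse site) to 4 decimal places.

Site A: N=205, proportions 0.1414634, 0.1512195, 0.204878, 0.1756098, 0.195122, 0.1317073, giving 1−D = 0.8288876 (working shown to 7 dp, full precision carried).
Site B: N=216, proportions 0.0972222, 0.0185185, 0.2361111, 0.0277778, 0.1527778, 0.3611111, 0.0648148, 0.0416667, giving 1−D = 0.7740055.
Difference = |0.8288876 − 0.7740055| = 0.0548821, i.e. 0.0549 to 4 decimal places.

0.0549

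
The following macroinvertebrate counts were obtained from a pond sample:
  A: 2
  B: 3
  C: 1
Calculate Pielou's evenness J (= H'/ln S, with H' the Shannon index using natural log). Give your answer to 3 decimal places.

0.921

Total N = 2+3+1 = 6, so the proportions are 0.33333, 0.5, 0.16667 (working shown to 5 dp, full precision carried).
H' = −Σ pᵢ ln pᵢ = −((-0.36620) + (-0.34657) + (-0.29863)) = 1.01140.
With S = 3 species, ln S = 1.09861, so J = 1.01140/1.09861 = 0.92062, i.e. 0.921 to 3 decimal places.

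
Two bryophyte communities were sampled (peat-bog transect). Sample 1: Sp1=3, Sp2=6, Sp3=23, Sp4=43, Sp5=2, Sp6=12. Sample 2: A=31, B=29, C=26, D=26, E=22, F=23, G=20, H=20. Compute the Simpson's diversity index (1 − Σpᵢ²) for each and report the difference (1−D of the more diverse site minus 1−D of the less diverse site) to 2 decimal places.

Sample 1: N=89, proportions 0.0337, 0.0674, 0.2584, 0.4831, 0.0225, 0.1348, giving 1−D = 0.6754 (working shown to 4 dp, full precision carried).
Sample 2: N=197, proportions 0.1574, 0.1472, 0.132, 0.132, 0.1117, 0.1168, 0.1015, 0.1015, giving 1−D = 0.8720.
Difference = |0.6754 − 0.8720| = 0.1966, i.e. 0.20 to 2 decimal places.

0.20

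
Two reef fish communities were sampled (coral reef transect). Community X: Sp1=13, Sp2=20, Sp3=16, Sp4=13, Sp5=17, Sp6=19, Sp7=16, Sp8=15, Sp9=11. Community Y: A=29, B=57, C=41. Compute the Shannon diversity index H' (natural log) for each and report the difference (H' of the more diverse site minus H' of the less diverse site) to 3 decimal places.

1.120

Community X: N=140, proportions 0.09286, 0.14286, 0.11429, 0.09286, 0.12143, 0.13571, 0.11429, 0.10714, 0.07857, giving H' = 2.18141 (working shown to 5 dp, full precision carried).
Community Y: N=127, proportions 0.22835, 0.44882, 0.32283, giving H' = 1.06181.
Difference = |2.18141 − 1.06181| = 1.11960, i.e. 1.120 to 3 decimal places.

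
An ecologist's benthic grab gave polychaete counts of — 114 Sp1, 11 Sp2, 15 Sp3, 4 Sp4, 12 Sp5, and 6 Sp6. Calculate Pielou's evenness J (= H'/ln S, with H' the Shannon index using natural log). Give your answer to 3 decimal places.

0.590

Total N = 114+11+15+4+12+6 = 162, so the proportions are 0.7037, 0.0679, 0.09259, 0.02469, 0.07407, 0.03704 (working shown to 5 dp, full precision carried).
H' = −Σ pᵢ ln pᵢ = −((-0.24728) + (-0.18263) + (-0.22033) + (-0.09139) + (-0.19279) + (-0.12207)) = 1.05649.
With S = 6 species, ln S = 1.79176, so J = 1.05649/1.79176 = 0.58964, i.e. 0.590 to 3 decimal places.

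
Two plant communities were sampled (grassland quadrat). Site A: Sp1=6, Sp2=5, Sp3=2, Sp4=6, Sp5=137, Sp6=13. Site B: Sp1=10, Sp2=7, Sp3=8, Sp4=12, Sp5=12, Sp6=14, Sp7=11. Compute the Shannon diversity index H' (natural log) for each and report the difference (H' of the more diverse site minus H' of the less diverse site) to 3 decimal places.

1.161

Site A: N=169, proportions 0.035503, 0.029586, 0.011834, 0.035503, 0.810651, 0.076923, giving H' = 0.761163 (working shown to 6 dp, full precision carried).
Site B: N=74, proportions 0.135135, 0.094595, 0.108108, 0.162162, 0.162162, 0.189189, 0.148649, giving H' = 1.922387.
Difference = |0.761163 − 1.922387| = 1.161224, i.e. 1.161 to 3 decimal places.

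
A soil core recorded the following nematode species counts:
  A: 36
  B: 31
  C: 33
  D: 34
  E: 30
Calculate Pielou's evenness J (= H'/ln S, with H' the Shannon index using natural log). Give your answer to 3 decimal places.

Total N = 36+31+33+34+30 = 164, so the proportions are 0.21951, 0.18902, 0.20122, 0.20732, 0.18293 (working shown to 5 dp, full precision carried).
H' = −Σ pᵢ ln pᵢ = −((-0.33286) + (-0.31489) + (-0.32263) + (-0.32621) + (-0.31073)) = 1.60732.
With S = 5 species, ln S = 1.60944, so J = 1.60732/1.60944 = 0.99869, i.e. 0.999 to 3 decimal places.

0.999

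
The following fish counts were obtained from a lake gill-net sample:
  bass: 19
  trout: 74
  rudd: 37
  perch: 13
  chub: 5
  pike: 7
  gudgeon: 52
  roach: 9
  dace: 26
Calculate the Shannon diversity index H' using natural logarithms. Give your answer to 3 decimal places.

Total N = 19+74+37+13+5+7+52+9+26 = 242, so the proportions are 0.07851, 0.30579, 0.15289, 0.05372, 0.02066, 0.02893, 0.21488, 0.03719, 0.10744 (working shown to 5 dp, full precision carried).
Each pᵢ ln pᵢ term: 0.07851×(-2.54450)=-0.19977, 0.30579×(-1.18487)=-0.36232, 0.15289×(-1.87802)=-0.28714, 0.05372×(-2.92399)=-0.15707, 0.02066×(-3.87950)=-0.08015, 0.02893×(-3.54303)=-0.10248, 0.21488×(-1.53769)=-0.33041, 0.03719×(-3.29171)=-0.12242, 0.10744×(-2.23084)=-0.23968.
Sum = -1.88145, so H' = 1.881.

1.881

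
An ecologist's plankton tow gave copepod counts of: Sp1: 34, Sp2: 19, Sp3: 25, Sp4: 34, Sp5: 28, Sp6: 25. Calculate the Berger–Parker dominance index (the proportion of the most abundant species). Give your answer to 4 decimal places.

0.2061

Total N = 34+19+25+34+28+25 = 165, so the proportions are 0.206061, 0.115152, 0.151515, 0.206061, 0.169697, 0.151515 (working shown to 6 dp, full precision carried).
The largest proportion is 0.206061, i.e. d = 0.2061 to 4 decimal places.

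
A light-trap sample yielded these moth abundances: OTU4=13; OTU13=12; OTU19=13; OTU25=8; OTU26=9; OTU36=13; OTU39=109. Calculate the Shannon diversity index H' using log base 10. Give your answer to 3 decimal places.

Total N = 13+12+13+8+9+13+109 = 177, so the proportions are 0.07345, 0.0678, 0.07345, 0.0452, 0.05085, 0.07345, 0.61582 (working shown to 5 dp, full precision carried).
Each pᵢ log₁₀ pᵢ term: 0.07345×(-1.13403)=-0.08329, 0.0678×(-1.16879)=-0.07924, 0.07345×(-1.13403)=-0.08329, 0.0452×(-1.34488)=-0.06079, 0.05085×(-1.29373)=-0.06578, 0.07345×(-1.13403)=-0.08329, 0.61582×(-0.21055)=-0.12966.
Sum = -0.58534, so H' = 0.585.

0.585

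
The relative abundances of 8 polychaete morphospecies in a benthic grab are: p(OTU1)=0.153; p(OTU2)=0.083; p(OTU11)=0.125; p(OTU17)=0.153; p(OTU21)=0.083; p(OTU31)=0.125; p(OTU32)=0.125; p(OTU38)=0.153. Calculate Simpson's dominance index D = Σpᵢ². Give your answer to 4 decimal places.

0.1309

D = 0.153² + 0.083² + 0.125² + 0.153² + 0.083² + 0.125² + 0.125² + 0.153² = 0.023409 + 0.006889 + 0.015625 + 0.023409 + 0.006889 + 0.015625 + 0.015625 + 0.023409 = 0.130880 (working shown to 6 dp, full precision carried).
To 4 decimal places, D = 0.1309.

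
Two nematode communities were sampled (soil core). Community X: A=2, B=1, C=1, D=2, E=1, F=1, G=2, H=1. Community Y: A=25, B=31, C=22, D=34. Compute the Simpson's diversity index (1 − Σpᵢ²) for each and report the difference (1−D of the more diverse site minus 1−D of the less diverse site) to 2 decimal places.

Community X: N=11, proportions 0.1818, 0.0909, 0.0909, 0.1818, 0.0909, 0.0909, 0.1818, 0.0909, giving 1−D = 0.8595 (working shown to 4 dp, full precision carried).
Community Y: N=112, proportions 0.2232, 0.2768, 0.1964, 0.3036, giving 1−D = 0.7428.
Difference = |0.8595 − 0.7428| = 0.1167, i.e. 0.12 to 2 decimal places.

0.12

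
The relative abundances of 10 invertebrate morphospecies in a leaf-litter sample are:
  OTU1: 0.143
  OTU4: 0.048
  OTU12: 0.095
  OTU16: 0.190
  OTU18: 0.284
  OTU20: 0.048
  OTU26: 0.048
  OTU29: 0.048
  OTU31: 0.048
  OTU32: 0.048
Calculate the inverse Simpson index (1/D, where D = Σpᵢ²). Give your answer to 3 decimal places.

6.248

D = 0.143² + 0.048² + 0.095² + 0.19² + 0.284² + 0.048² + 0.048² + 0.048² + 0.048² + 0.048² = 0.0204490 + 0.0023040 + 0.0090250 + 0.0361000 + 0.0806560 + 0.0023040 + 0.0023040 + 0.0023040 + 0.0023040 + 0.0023040 = 0.1600540 (working shown to 7 dp, full precision carried).
So 1/D = 6.24789, i.e. 6.248 to 3 decimal places.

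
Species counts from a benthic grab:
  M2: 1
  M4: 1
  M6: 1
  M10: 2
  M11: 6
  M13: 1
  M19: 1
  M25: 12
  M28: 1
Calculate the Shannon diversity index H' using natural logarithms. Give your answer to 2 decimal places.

1.64

Total N = 1+1+1+2+6+1+1+12+1 = 26, so the proportions are 0.0385, 0.0385, 0.0385, 0.0769, 0.2308, 0.0385, 0.0385, 0.4615, 0.0385 (working shown to 4 dp, full precision carried).
Each pᵢ ln pᵢ term: 0.0385×(-3.2581)=-0.1253, 0.0385×(-3.2581)=-0.1253, 0.0385×(-3.2581)=-0.1253, 0.0769×(-2.5649)=-0.1973, 0.2308×(-1.4663)=-0.3384, 0.0385×(-3.2581)=-0.1253, 0.0385×(-3.2581)=-0.1253, 0.4615×(-0.7732)=-0.3569, 0.0385×(-3.2581)=-0.1253.
Sum = -1.6444, so H' = 1.64.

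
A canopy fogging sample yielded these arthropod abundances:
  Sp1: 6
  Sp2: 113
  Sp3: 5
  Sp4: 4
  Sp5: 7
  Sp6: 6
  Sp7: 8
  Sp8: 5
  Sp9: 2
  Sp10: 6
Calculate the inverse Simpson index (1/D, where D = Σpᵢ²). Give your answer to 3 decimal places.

2.009

Total N = 6+113+5+4+7+6+8+5+2+6 = 162, so the proportions are 0.037037, 0.697531, 0.030864, 0.024691, 0.04321, 0.037037, 0.049383, 0.030864, 0.012346, 0.037037 (working shown to 6 dp, full precision carried).
D = 0.037037² + 0.697531² + 0.030864² + 0.024691² + 0.04321² + 0.037037² + 0.049383² + 0.030864² + 0.012346² + 0.037037² = 0.001372 + 0.486549 + 0.000953 + 0.000610 + 0.001867 + 0.001372 + 0.002439 + 0.000953 + 0.000152 + 0.001372 = 0.497638.
So 1/D = 2.00949, i.e. 2.009 to 3 decimal places.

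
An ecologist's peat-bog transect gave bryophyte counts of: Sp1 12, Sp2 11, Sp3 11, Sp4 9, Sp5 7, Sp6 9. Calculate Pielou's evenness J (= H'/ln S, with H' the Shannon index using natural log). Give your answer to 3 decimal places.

Total N = 12+11+11+9+7+9 = 59, so the proportions are 0.20339, 0.18644, 0.18644, 0.15254, 0.11864, 0.15254 (working shown to 5 dp, full precision carried).
H' = −Σ pᵢ ln pᵢ = −((-0.32392) + (-0.31315) + (-0.31315) + (-0.28683) + (-0.25290) + (-0.28683)) = 1.77679.
With S = 6 species, ln S = 1.79176, so J = 1.77679/1.79176 = 0.99165, i.e. 0.992 to 3 decimal places.

0.992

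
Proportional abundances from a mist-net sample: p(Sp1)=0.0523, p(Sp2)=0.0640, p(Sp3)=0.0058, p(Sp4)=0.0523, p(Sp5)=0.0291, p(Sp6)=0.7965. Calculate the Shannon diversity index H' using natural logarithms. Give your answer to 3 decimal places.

0.799

Each pᵢ ln pᵢ term (working shown to 5 dp, full precision carried): 0.0523×(-2.95076)=-0.15432, 0.064×(-2.74887)=-0.17593, 0.0058×(-5.14990)=-0.02987, 0.0523×(-2.95076)=-0.15432, 0.0291×(-3.53702)=-0.10293, 0.7965×(-0.22753)=-0.18123.
Sum = -0.79860, so H' = 0.799.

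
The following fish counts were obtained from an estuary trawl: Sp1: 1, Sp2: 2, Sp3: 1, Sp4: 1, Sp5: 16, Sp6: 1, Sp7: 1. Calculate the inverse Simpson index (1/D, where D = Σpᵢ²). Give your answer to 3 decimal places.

1.996

Total N = 1+2+1+1+16+1+1 = 23, so the proportions are 0.043478, 0.086957, 0.043478, 0.043478, 0.695652, 0.043478, 0.043478 (working shown to 6 dp, full precision carried).
D = 0.043478² + 0.086957² + 0.043478² + 0.043478² + 0.695652² + 0.043478² + 0.043478² = 0.001890 + 0.007561 + 0.001890 + 0.001890 + 0.483932 + 0.001890 + 0.001890 = 0.500945.
So 1/D = 1.99623, i.e. 1.996 to 3 decimal places.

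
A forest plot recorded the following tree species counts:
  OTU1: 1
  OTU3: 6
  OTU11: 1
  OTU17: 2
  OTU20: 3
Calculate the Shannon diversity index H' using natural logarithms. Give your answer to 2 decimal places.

1.38

Total N = 1+6+1+2+3 = 13, so the proportions are 0.0769, 0.4615, 0.0769, 0.1538, 0.2308 (working shown to 4 dp, full precision carried).
Each pᵢ ln pᵢ term: 0.0769×(-2.5649)=-0.1973, 0.4615×(-0.7732)=-0.3569, 0.0769×(-2.5649)=-0.1973, 0.1538×(-1.8718)=-0.2880, 0.2308×(-1.4663)=-0.3384.
Sum = -1.3778, so H' = 1.38.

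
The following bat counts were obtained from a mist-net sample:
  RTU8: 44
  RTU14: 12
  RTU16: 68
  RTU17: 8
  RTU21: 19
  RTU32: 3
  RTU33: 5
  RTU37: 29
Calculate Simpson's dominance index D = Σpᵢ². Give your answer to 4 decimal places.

Total N = 44+12+68+8+19+3+5+29 = 188, so the proportions are 0.234043, 0.06383, 0.361702, 0.042553, 0.101064, 0.015957, 0.026596, 0.154255 (working shown to 6 dp, full precision carried).
D = 0.234043² + 0.06383² + 0.361702² + 0.042553² + 0.101064² + 0.015957² + 0.026596² + 0.154255² = 0.054776 + 0.004074 + 0.130828 + 0.001811 + 0.010214 + 0.000255 + 0.000707 + 0.023795 = 0.226460.
To 4 decimal places, D = 0.2265.

0.2265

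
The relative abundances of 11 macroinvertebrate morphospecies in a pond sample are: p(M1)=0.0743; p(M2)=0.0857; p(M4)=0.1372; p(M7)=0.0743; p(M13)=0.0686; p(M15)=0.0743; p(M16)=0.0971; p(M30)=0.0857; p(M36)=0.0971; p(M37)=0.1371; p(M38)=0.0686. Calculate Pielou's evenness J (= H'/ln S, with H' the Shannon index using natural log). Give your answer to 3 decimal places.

H' = −Σ pᵢ ln pᵢ = −((-0.19315) + (-0.21056) + (-0.27252) + (-0.19315) + (-0.18381) + (-0.19315) + (-0.22644) + (-0.21056) + (-0.22644) + (-0.27242) + (-0.18381)) = 2.36602 (working shown to 5 dp, full precision carried).
With S = 11 species, ln S = 2.39790, so J = 2.36602/2.39790 = 0.98671, i.e. 0.987 to 3 decimal places.

0.987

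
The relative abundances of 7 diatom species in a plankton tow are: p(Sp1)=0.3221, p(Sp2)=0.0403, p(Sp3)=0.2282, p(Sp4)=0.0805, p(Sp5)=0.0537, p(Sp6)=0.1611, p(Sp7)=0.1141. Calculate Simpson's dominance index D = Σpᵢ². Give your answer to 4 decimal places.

0.2058

D = 0.3221² + 0.0403² + 0.2282² + 0.0805² + 0.0537² + 0.1611² + 0.1141² = 0.103748 + 0.001624 + 0.052075 + 0.006480 + 0.002884 + 0.025953 + 0.013019 = 0.205784 (working shown to 6 dp, full precision carried).
To 4 decimal places, D = 0.2058.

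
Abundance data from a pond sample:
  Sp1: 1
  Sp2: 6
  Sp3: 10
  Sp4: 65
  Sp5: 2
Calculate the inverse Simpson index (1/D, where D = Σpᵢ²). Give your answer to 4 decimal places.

1.6161

Total N = 1+6+10+65+2 = 84, so the proportions are 0.0119048, 0.0714286, 0.1190476, 0.7738095, 0.0238095 (working shown to 7 dp, full precision carried).
D = 0.0119048² + 0.0714286² + 0.1190476² + 0.7738095² + 0.0238095² = 0.0001417 + 0.0051020 + 0.0141723 + 0.5987812 + 0.0005669 = 0.6187642.
So 1/D = 1.616125, i.e. 1.6161 to 4 decimal places.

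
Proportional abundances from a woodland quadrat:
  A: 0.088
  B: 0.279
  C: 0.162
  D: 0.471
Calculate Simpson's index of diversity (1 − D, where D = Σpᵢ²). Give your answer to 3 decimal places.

0.666

D = 0.088² + 0.279² + 0.162² + 0.471² = 0.00774 + 0.07784 + 0.02624 + 0.22184 = 0.33367 (working shown to 5 dp, full precision carried).
So 1 − D = 0.66633, i.e. 0.666 to 3 decimal places.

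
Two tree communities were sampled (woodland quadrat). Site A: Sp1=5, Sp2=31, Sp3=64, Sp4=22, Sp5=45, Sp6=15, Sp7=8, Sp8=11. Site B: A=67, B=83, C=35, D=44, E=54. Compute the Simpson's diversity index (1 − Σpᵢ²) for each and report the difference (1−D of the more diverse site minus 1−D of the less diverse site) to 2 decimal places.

0.02

Site A: N=201, proportions 0.0249, 0.1542, 0.3184, 0.1095, 0.2239, 0.0746, 0.0398, 0.0547, giving 1−D = 0.8020 (working shown to 4 dp, full precision carried).
Site B: N=283, proportions 0.2367, 0.2933, 0.1237, 0.1555, 0.1908, giving 1−D = 0.7821.
Difference = |0.8020 − 0.7821| = 0.0199, i.e. 0.02 to 2 decimal places.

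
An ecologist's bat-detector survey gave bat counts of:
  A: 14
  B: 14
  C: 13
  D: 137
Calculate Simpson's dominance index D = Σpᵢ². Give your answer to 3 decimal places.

Total N = 14+14+13+137 = 178, so the proportions are 0.07865, 0.07865, 0.07303, 0.76966 (working shown to 5 dp, full precision carried).
D = 0.07865² + 0.07865² + 0.07303² + 0.76966² = 0.00619 + 0.00619 + 0.00533 + 0.59238 = 0.61009.
To 3 decimal places, D = 0.610.

0.610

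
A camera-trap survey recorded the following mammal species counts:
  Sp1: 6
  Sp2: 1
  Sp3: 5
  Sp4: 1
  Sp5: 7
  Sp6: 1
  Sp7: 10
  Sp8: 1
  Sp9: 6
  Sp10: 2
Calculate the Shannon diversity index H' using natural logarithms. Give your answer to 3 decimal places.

1.999

Total N = 6+1+5+1+7+1+10+1+6+2 = 40, so the proportions are 0.15, 0.025, 0.125, 0.025, 0.175, 0.025, 0.25, 0.025, 0.15, 0.05 (working shown to 5 dp, full precision carried).
Each pᵢ ln pᵢ term: 0.15×(-1.89712)=-0.28457, 0.025×(-3.68888)=-0.09222, 0.125×(-2.07944)=-0.25993, 0.025×(-3.68888)=-0.09222, 0.175×(-1.74297)=-0.30502, 0.025×(-3.68888)=-0.09222, 0.25×(-1.38629)=-0.34657, 0.025×(-3.68888)=-0.09222, 0.15×(-1.89712)=-0.28457, 0.05×(-2.99573)=-0.14979.
Sum = -1.99933, so H' = 1.999.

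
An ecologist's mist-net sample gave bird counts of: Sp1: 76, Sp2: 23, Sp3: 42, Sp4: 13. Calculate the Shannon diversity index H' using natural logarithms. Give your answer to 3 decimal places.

1.196

Total N = 76+23+42+13 = 154, so the proportions are 0.49351, 0.14935, 0.27273, 0.08442 (working shown to 5 dp, full precision carried).
Each pᵢ ln pᵢ term: 0.49351×(-0.70622)=-0.34852, 0.14935×(-1.90146)=-0.28398, 0.27273×(-1.29928)=-0.35435, 0.08442×(-2.47200)=-0.20868.
Sum = -1.19553, so H' = 1.196.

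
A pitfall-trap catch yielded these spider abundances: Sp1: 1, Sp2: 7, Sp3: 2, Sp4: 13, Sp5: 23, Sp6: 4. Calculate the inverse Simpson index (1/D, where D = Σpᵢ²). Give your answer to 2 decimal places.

3.26

Total N = 1+7+2+13+23+4 = 50, so the proportions are 0.02, 0.14, 0.04, 0.26, 0.46, 0.08 (working shown to 6 dp, full precision carried).
D = 0.02² + 0.14² + 0.04² + 0.26² + 0.46² + 0.08² = 0.000400 + 0.019600 + 0.001600 + 0.067600 + 0.211600 + 0.006400 = 0.307200.
So 1/D = 3.2552, i.e. 3.26 to 2 decimal places.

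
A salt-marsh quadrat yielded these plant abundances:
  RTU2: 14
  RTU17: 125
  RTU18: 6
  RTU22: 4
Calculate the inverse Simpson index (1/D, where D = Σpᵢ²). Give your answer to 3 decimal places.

1.399

Total N = 14+125+6+4 = 149, so the proportions are 0.09396, 0.838926, 0.040268, 0.026846 (working shown to 6 dp, full precision carried).
D = 0.09396² + 0.838926² + 0.040268² + 0.026846² = 0.008828 + 0.703797 + 0.001622 + 0.000721 = 0.714968.
So 1/D = 1.39866, i.e. 1.399 to 3 decimal places.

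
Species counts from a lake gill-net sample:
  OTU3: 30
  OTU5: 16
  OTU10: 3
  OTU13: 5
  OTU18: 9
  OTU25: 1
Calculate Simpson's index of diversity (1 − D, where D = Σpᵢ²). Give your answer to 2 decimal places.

0.69

Total N = 30+16+3+5+9+1 = 64, so the proportions are 0.4688, 0.25, 0.0469, 0.0781, 0.1406, 0.0156 (working shown to 4 dp, full precision carried).
D = 0.4688² + 0.25² + 0.0469² + 0.0781² + 0.1406² + 0.0156² = 0.2197 + 0.0625 + 0.0022 + 0.0061 + 0.0198 + 0.0002 = 0.3105.
So 1 − D = 0.6895, i.e. 0.69 to 2 decimal places.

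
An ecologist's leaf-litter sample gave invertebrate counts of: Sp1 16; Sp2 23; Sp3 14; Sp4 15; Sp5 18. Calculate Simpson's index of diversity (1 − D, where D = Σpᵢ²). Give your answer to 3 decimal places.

0.793

Total N = 16+23+14+15+18 = 86, so the proportions are 0.18605, 0.26744, 0.16279, 0.17442, 0.2093 (working shown to 5 dp, full precision carried).
D = 0.18605² + 0.26744² + 0.16279² + 0.17442² + 0.2093² = 0.03461 + 0.07153 + 0.02650 + 0.03042 + 0.04381 = 0.20687.
So 1 − D = 0.79313, i.e. 0.793 to 3 decimal places.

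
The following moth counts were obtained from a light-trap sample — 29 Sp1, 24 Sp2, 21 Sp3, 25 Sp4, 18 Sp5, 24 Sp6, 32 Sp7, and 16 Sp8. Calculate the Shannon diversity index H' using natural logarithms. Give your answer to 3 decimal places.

Total N = 29+24+21+25+18+24+32+16 = 189, so the proportions are 0.15344, 0.12698, 0.11111, 0.13228, 0.09524, 0.12698, 0.16931, 0.08466 (working shown to 5 dp, full precision carried).
Each pᵢ ln pᵢ term: 0.15344×(-1.87445)=-0.28761, 0.12698×(-2.06369)=-0.26206, 0.11111×(-2.19722)=-0.24414, 0.13228×(-2.02287)=-0.26758, 0.09524×(-2.35138)=-0.22394, 0.12698×(-2.06369)=-0.26206, 0.16931×(-1.77601)=-0.30070, 0.08466×(-2.46916)=-0.20903.
Sum = -2.05711, so H' = 2.057.

2.057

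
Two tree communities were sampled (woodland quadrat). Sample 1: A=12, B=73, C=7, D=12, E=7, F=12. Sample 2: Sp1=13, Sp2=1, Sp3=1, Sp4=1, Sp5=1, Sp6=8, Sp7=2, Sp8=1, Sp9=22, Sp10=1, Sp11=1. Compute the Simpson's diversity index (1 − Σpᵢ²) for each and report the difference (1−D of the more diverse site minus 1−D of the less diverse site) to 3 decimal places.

Sample 1: N=123, proportions 0.09756, 0.5935, 0.05691, 0.09756, 0.05691, 0.09756, giving 1−D = 0.61273 (working shown to 5 dp, full precision carried).
Sample 2: N=52, proportions 0.25, 0.01923, 0.01923, 0.01923, 0.01923, 0.15385, 0.03846, 0.01923, 0.42308, 0.01923, 0.01923, giving 1−D = 0.73077.
Difference = |0.61273 − 0.73077| = 0.11804, i.e. 0.118 to 3 decimal places.

0.118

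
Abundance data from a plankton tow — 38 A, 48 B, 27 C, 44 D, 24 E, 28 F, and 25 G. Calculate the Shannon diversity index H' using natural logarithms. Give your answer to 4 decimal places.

Total N = 38+48+27+44+24+28+25 = 234, so the proportions are 0.162393, 0.205128, 0.115385, 0.188034, 0.102564, 0.119658, 0.106838 (working shown to 6 dp, full precision carried).
Each pᵢ ln pᵢ term: 0.162393×(-1.817735)=-0.295188, 0.205128×(-1.584120)=-0.324948, 0.115385×(-2.159484)=-0.249171, 0.188034×(-1.671131)=-0.314230, 0.102564×(-2.277267)=-0.233566, 0.119658×(-2.123117)=-0.254048, 0.106838×(-2.236445)=-0.238936.
Sum = -1.910087, so H' = 1.9101.

1.9101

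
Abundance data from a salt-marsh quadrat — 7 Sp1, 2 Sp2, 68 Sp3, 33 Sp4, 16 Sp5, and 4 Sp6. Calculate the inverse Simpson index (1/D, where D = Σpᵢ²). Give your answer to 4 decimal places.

Total N = 7+2+68+33+16+4 = 130, so the proportions are 0.0538462, 0.0153846, 0.5230769, 0.2538462, 0.1230769, 0.0307692 (working shown to 7 dp, full precision carried).
D = 0.0538462² + 0.0153846² + 0.5230769² + 0.2538462² + 0.1230769² + 0.0307692² = 0.0028994 + 0.0002367 + 0.2736095 + 0.0644379 + 0.0151479 + 0.0009467 = 0.3572781.
So 1/D = 2.798940, i.e. 2.7989 to 4 decimal places.

2.7989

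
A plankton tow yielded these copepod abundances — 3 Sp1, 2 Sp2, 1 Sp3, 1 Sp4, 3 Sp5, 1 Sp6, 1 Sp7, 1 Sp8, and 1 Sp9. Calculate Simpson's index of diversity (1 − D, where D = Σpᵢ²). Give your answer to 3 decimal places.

Total N = 3+2+1+1+3+1+1+1+1 = 14, so the proportions are 0.21429, 0.14286, 0.07143, 0.07143, 0.21429, 0.07143, 0.07143, 0.07143, 0.07143 (working shown to 5 dp, full precision carried).
D = 0.21429² + 0.14286² + 0.07143² + 0.07143² + 0.21429² + 0.07143² + 0.07143² + 0.07143² + 0.07143² = 0.04592 + 0.02041 + 0.00510 + 0.00510 + 0.04592 + 0.00510 + 0.00510 + 0.00510 + 0.00510 = 0.14286.
So 1 − D = 0.85714, i.e. 0.857 to 3 decimal places.

0.857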